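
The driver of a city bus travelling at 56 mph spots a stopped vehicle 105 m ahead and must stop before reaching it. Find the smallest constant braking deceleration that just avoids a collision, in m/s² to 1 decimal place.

Required deceleration ≈ 3.0 m/s²

56 mph × 0.44704 = 25.0342 m/s.
v² = 2a·d ⇒ a = v²/(2d) = 25.0342² / (2 × 105.000) = 626.711 / 210.000 = 2.9843 m/s².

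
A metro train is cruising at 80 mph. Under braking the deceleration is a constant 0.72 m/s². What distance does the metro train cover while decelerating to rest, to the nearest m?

Braking distance ≈ 888 m

80 mph × 0.44704 = 35.7632 m/s.
Braking distance = v²/(2a) = 35.7632² / (2 × 0.720) = 1279.006 / 1.440 = 888.199 m.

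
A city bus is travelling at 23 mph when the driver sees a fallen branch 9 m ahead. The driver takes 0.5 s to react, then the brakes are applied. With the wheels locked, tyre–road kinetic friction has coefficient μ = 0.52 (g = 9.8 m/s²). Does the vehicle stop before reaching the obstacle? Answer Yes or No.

23 mph × 0.44704 = 10.2819 m/s.
a = μg = 0.52 × 9.8 = 5.096 m/s².
Reaction distance = 10.2819 × 0.5 = 5.141 m.
Braking distance = v²/(2a) = 105.717 / 10.192 = 10.373 m.
Total stopping distance = 5.141 + 10.373 = 15.514 m, vs 9 m available — it cannot stop in time and overshoots by 15.514 − 9 = 6.514 m.

No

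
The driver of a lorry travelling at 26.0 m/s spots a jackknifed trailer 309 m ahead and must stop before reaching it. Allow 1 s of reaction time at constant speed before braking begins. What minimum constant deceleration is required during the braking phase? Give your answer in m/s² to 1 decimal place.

Distance covered during reaction = 26.0000 × 1 = 26.000 m.
Distance available for braking: 309 − 26.000 = 283.000 m.
v² = 2a·d ⇒ a = v²/(2d) = 26.0000² / (2 × 283.000) = 676.000 / 566.000 = 1.1943 m/s².

Required deceleration ≈ 1.2 m/s²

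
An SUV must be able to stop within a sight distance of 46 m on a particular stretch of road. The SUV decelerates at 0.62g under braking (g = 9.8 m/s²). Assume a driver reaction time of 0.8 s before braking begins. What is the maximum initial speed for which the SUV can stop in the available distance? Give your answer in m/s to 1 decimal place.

Maximum speed ≈ 19.3 m/s

a = 0.62 × 9.8 = 6.076 m/s².
Stopping distance: v·t_r + v²/(2a) = 46 with t_r = 0.8 s and a = 6.076 m/s².
So v² + 9.722 v − 558.99 = 0.
Positive root: v = −a·t_r + √((a·t_r)² + 2a·d) = −4.861 + √(23.629 + 558.99) = 19.2765 m/s.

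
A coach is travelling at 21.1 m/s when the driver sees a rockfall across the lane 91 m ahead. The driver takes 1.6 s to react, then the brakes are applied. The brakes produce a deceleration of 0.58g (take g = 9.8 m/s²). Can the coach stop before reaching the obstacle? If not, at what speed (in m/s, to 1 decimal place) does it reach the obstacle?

a = 0.58 × 9.8 = 5.684 m/s².
Reaction distance = 21.1000 × 1.6 = 33.760 m.
Braking distance = v²/(2a) = 445.210 / 11.368 = 39.163 m.
Total stopping distance = 33.760 + 39.163 = 72.923 m, vs 91 m available — it stops with 91 − 72.923 = 18.077 m to spare.

Yes — it stops about 18.1 m short of the obstacle, so it never reaches it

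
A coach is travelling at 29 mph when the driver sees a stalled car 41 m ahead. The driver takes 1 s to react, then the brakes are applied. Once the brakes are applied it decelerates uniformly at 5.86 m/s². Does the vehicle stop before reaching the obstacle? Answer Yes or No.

Yes

29 mph × 0.44704 = 12.9642 m/s.
Reaction distance = 12.9642 × 1 = 12.964 m.
Braking distance = v²/(2a) = 168.070 / 11.720 = 14.340 m.
Total stopping distance = 12.964 + 14.340 = 27.304 m, vs 41 m available — it stops with 41 − 27.304 = 13.696 m to spare.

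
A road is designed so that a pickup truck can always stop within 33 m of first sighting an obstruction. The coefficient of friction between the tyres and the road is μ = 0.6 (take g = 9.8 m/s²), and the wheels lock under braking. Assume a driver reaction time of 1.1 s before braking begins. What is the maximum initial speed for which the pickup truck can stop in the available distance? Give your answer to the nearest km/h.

Maximum speed ≈ 51 km/h

a = μg = 0.6 × 9.8 = 5.880 m/s².
Stopping distance: v·t_r + v²/(2a) = 33 with t_r = 1.1 s and a = 5.880 m/s².
So v² + 12.936 v − 388.08 = 0.
Positive root: v = −a·t_r + √((a·t_r)² + 2a·d) = −6.468 + √(41.835 + 388.08) = 14.2664 m/s.
14.2664 m/s × 3.6 = 51.359 km/h.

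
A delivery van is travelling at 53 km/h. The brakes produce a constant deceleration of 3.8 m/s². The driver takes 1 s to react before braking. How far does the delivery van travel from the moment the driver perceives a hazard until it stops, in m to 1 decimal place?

Total stopping distance ≈ 43.2 m

53 km/h ÷ 3.6 = 14.7222 m/s.
Reaction distance = v·t_r = 14.7222 × 1 = 14.722 m.
Braking distance = v²/(2a) = 14.7222² / (2 × 3.800) = 216.743 / 7.600 = 28.519 m.
Total = 14.722 + 28.519 = 43.241 m.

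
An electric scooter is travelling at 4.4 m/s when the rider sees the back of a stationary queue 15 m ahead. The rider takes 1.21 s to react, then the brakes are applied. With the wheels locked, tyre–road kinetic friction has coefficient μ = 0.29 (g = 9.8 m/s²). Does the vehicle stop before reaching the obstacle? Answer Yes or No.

Yes

a = μg = 0.29 × 9.8 = 2.842 m/s².
Reaction distance = 4.4000 × 1.21 = 5.324 m.
Braking distance = v²/(2a) = 19.360 / 5.684 = 3.406 m.
Total stopping distance = 5.324 + 3.406 = 8.730 m, vs 15 m available — it stops with 15 − 8.730 = 6.270 m to spare.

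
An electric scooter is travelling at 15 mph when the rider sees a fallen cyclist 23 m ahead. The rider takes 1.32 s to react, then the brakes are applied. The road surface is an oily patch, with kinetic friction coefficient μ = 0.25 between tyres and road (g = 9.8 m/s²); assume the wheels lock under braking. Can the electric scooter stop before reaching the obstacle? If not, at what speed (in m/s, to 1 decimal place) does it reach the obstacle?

15 mph × 0.44704 = 6.7056 m/s.
a = μg = 0.25 × 9.8 = 2.450 m/s².
Reaction distance = 6.7056 × 1.32 = 8.851 m.
Braking distance = v²/(2a) = 44.965 / 4.900 = 9.177 m.
Total stopping distance = 8.851 + 9.177 = 18.028 m, vs 23 m available — it stops with 23 − 18.028 = 4.972 m to spare.

Yes — it stops about 5.0 m short of the obstacle, so it never reaches it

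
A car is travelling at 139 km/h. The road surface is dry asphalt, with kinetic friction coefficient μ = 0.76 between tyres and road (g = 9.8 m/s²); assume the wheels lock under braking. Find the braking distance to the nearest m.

Braking distance ≈ 100 m

139 km/h ÷ 3.6 = 38.6111 m/s.
a = μg = 0.76 × 9.8 = 7.448 m/s².
Braking distance = v²/(2a) = 38.6111² / (2 × 7.448) = 1490.817 / 14.896 = 100.082 m.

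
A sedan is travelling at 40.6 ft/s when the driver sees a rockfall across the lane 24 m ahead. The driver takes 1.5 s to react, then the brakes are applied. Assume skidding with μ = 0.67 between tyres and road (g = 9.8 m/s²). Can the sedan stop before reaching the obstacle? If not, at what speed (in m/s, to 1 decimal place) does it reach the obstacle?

40.6 ft/s × 0.3048 = 12.3749 m/s.
a = μg = 0.67 × 9.8 = 6.566 m/s².
Reaction distance = 12.3749 × 1.5 = 18.562 m.
Braking distance needed to stop: v²/(2a) = 153.138 / 13.132 = 11.661 m, so total needed = 18.562 + 11.661 = 30.223 m > 24 m — it cannot stop.
Distance remaining when braking begins: 24 − 18.562 = 5.438 m.
v² = v₀² − 2a·d = 153.138 − 2 × 6.566 × 5.438 = 81.726 m²/s².
v = √81.726 = 9.040 m/s.

No — it strikes the obstacle at 9.0 m/s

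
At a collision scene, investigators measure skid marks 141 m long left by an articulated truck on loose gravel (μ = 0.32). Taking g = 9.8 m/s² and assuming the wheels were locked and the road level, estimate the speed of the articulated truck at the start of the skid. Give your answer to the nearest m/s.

Deceleration a = μg = 0.32 × 9.8 = 3.136 m/s².
v = √(2a·d) = √(2 × 3.136 × 141) = √884.352 = 29.7381 m/s.

Initial speed ≈ 30 m/s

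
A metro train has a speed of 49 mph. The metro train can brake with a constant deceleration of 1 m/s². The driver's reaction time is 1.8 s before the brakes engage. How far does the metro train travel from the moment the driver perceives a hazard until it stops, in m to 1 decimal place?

Total stopping distance ≈ 279.3 m

49 mph × 0.44704 = 21.9050 m/s.
Reaction distance = v·t_r = 21.9050 × 1.8 = 39.429 m.
Braking distance = v²/(2a) = 21.9050² / (2 × 1.000) = 479.829 / 2.000 = 239.915 m.
Total = 39.429 + 239.915 = 279.344 m.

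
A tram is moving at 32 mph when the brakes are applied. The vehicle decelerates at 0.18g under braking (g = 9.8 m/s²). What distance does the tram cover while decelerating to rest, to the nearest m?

Braking distance ≈ 58 m

32 mph × 0.44704 = 14.3053 m/s.
a = 0.18 × 9.8 = 1.764 m/s².
Braking distance = v²/(2a) = 14.3053² / (2 × 1.764) = 204.642 / 3.528 = 58.005 m.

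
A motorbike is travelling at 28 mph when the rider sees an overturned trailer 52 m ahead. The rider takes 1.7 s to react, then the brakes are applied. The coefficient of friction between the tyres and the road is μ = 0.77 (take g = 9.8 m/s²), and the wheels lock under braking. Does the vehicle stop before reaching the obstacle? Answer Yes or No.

28 mph × 0.44704 = 12.5171 m/s.
a = μg = 0.77 × 9.8 = 7.546 m/s².
Reaction distance = 12.5171 × 1.7 = 21.279 m.
Braking distance = v²/(2a) = 156.678 / 15.092 = 10.382 m.
Total stopping distance = 21.279 + 10.382 = 31.661 m, vs 52 m available — it stops with 52 − 31.661 = 20.339 m to spare.

Yes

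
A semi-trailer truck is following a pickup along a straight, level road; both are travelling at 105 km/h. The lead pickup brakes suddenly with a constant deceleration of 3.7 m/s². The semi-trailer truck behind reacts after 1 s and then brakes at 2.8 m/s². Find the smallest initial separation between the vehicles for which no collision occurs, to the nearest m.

105 km/h ÷ 3.6 = 29.1667 m/s.
Leader travels v²/(2a_L) = 850.696 / 7.400 = 114.959 m before stopping.
Follower covers v·t_r = 29.1667 × 1 = 29.167 m while reacting, then v²/(2a_F) = 850.696 / 5.600 = 151.910 m while braking, for a total of 29.167 + 151.910 = 181.077 m.
Since a_F ≤ a_L and the follower starts braking later, the follower is never slower than the leader, so the closest approach is when both have stopped.
Minimum gap = 181.077 − 114.959 = 66.118 m.

Minimum gap ≈ 66 m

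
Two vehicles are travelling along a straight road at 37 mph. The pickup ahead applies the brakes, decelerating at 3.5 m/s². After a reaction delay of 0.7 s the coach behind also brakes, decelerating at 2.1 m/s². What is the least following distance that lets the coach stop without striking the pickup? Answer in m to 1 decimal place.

37 mph × 0.44704 = 16.5405 m/s.
Leader travels v²/(2a_L) = 273.588 / 7.000 = 39.084 m before stopping.
Follower covers v·t_r = 16.5405 × 0.7 = 11.578 m while reacting, then v²/(2a_F) = 273.588 / 4.200 = 65.140 m while braking, for a total of 11.578 + 65.140 = 76.718 m.
Since a_F ≤ a_L and the follower starts braking later, the follower is never slower than the leader, so the closest approach is when both have stopped.
Minimum gap = 76.718 − 39.084 = 37.634 m.

Minimum gap ≈ 37.6 m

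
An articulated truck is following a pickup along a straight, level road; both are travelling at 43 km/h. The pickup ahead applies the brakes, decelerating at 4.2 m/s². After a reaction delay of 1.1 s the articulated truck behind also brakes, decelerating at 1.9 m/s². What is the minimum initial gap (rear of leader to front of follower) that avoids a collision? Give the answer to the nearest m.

Minimum gap ≈ 34 m

43 km/h ÷ 3.6 = 11.9444 m/s.
Leader travels v²/(2a_L) = 142.669 / 8.400 = 16.984 m before stopping.
Follower covers v·t_r = 11.9444 × 1.1 = 13.139 m while reacting, then v²/(2a_F) = 142.669 / 3.800 = 37.544 m while braking, for a total of 13.139 + 37.544 = 50.683 m.
Since a_F ≤ a_L and the follower starts braking later, the follower is never slower than the leader, so the closest approach is when both have stopped.
Minimum gap = 50.683 − 16.984 = 33.699 m.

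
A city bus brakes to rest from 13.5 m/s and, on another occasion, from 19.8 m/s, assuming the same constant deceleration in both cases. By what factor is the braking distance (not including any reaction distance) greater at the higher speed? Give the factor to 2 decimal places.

Braking distance d = v²/(2a), so with a fixed, d ∝ v².
Factor = (19.8/13.5)² = 1.4667² = 2.1512.

Factor ≈ 2.15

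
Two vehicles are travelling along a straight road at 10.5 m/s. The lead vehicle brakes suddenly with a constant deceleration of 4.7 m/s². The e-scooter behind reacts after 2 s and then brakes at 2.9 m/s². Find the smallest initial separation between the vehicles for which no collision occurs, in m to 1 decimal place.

Leader travels v²/(2a_L) = 110.250 / 9.400 = 11.729 m before stopping.
Follower covers v·t_r = 10.5000 × 2 = 21.000 m while reacting, then v²/(2a_F) = 110.250 / 5.800 = 19.009 m while braking, for a total of 21.000 + 19.009 = 40.009 m.
Since a_F ≤ a_L and the follower starts braking later, the follower is never slower than the leader, so the closest approach is when both have stopped.
Minimum gap = 40.009 − 11.729 = 28.280 m.

Minimum gap ≈ 28.3 m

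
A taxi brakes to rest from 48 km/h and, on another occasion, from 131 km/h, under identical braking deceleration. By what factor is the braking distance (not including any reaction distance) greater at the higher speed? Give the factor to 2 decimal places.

Braking distance d = v²/(2a), so with a fixed, d ∝ v².
Factor = (131/48)² = 2.7292² = 7.4485.

Factor ≈ 7.45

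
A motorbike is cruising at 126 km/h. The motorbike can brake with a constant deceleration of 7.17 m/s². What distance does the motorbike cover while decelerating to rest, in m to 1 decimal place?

Braking distance ≈ 85.4 m

126 km/h ÷ 3.6 = 35.0000 m/s.
Braking distance = v²/(2a) = 35.0000² / (2 × 7.170) = 1225.000 / 14.340 = 85.425 m.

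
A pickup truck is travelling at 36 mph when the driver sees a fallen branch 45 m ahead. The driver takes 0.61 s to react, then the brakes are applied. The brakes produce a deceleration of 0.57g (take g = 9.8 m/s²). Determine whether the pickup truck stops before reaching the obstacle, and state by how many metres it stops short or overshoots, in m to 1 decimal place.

36 mph × 0.44704 = 16.0934 m/s.
a = 0.57 × 9.8 = 5.586 m/s².
Reaction distance = 16.0934 × 0.61 = 9.817 m.
Braking distance = v²/(2a) = 258.998 / 11.172 = 23.183 m.
Total stopping distance = 9.817 + 23.183 = 33.000 m, vs 45 m available — it stops with 45 − 33.000 = 12.000 m to spare.

Yes — it stops 12.0 m short of the obstacle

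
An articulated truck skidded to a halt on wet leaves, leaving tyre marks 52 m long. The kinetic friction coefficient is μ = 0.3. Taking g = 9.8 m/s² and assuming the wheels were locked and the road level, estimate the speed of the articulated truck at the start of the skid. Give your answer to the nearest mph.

Initial speed ≈ 39 mph

Deceleration a = μg = 0.3 × 9.8 = 2.940 m/s².
v = √(2a·d) = √(2 × 2.940 × 52) = √305.760 = 17.4860 m/s.
= 17.4860 ÷ 0.44704 = 39.115 mph.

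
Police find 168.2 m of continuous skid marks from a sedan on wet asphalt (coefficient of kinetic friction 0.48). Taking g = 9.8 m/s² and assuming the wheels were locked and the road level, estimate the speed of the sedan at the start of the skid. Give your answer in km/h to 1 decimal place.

Deceleration a = μg = 0.48 × 9.8 = 4.704 m/s².
v = √(2a·d) = √(2 × 4.704 × 168.2) = √1582.426 = 39.7797 m/s.
= 39.7797 × 3.6 = 143.207 km/h.

Initial speed ≈ 143.2 km/h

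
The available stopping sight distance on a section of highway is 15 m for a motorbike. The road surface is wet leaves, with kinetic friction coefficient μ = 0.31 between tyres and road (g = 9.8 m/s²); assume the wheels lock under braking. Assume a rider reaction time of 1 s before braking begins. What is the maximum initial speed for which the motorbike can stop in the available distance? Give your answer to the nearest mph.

Maximum speed ≈ 16 mph

a = μg = 0.31 × 9.8 = 3.038 m/s².
Stopping distance: v·t_r + v²/(2a) = 15 with t_r = 1 s and a = 3.038 m/s².
So v² + 6.076 v − 91.14 = 0.
Positive root: v = −a·t_r + √((a·t_r)² + 2a·d) = −3.038 + √(9.229 + 91.14) = 6.9804 m/s.
6.9804 m/s ÷ 0.44704 = 15.615 mph.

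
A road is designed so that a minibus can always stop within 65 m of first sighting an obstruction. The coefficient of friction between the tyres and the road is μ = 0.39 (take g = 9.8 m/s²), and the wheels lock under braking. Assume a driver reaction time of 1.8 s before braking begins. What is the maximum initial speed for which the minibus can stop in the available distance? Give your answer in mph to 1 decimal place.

Maximum speed ≈ 36.8 mph

a = μg = 0.39 × 9.8 = 3.822 m/s².
Stopping distance: v·t_r + v²/(2a) = 65 with t_r = 1.8 s and a = 3.822 m/s².
So v² + 13.759 v − 496.86 = 0.
Positive root: v = −a·t_r + √((a·t_r)² + 2a·d) = −6.880 + √(47.334 + 496.86) = 16.4480 m/s.
16.4480 m/s ÷ 0.44704 = 36.793 mph.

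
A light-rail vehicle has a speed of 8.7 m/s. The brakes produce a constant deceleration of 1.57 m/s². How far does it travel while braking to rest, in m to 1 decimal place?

Braking distance ≈ 24.1 m

Braking distance = v²/(2a) = 8.7000² / (2 × 1.570) = 75.690 / 3.140 = 24.105 m.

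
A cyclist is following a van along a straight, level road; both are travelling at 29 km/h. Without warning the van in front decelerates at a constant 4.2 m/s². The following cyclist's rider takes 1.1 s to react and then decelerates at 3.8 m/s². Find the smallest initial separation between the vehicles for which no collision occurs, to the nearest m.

29 km/h ÷ 3.6 = 8.0556 m/s.
Leader travels v²/(2a_L) = 64.893 / 8.400 = 7.725 m before stopping.
Follower covers v·t_r = 8.0556 × 1.1 = 8.861 m while reacting, then v²/(2a_F) = 64.893 / 7.600 = 8.539 m while braking, for a total of 8.861 + 8.539 = 17.400 m.
Since a_F ≤ a_L and the follower starts braking later, the follower is never slower than the leader, so the closest approach is when both have stopped.
Minimum gap = 17.400 − 7.725 = 9.675 m.

Minimum gap ≈ 10 m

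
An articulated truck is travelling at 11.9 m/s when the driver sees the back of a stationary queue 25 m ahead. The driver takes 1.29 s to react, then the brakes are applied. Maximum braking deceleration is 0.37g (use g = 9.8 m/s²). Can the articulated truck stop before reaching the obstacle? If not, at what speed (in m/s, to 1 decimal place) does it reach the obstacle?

a = 0.37 × 9.8 = 3.626 m/s².
Reaction distance = 11.9000 × 1.29 = 15.351 m.
Braking distance needed to stop: v²/(2a) = 141.610 / 7.252 = 19.527 m, so total needed = 15.351 + 19.527 = 34.878 m > 25 m — it cannot stop.
Distance remaining when braking begins: 25 − 15.351 = 9.649 m.
v² = v₀² − 2a·d = 141.610 − 2 × 3.626 × 9.649 = 71.635 m²/s².
v = √71.635 = 8.464 m/s.

No — it strikes the obstacle at 8.5 m/s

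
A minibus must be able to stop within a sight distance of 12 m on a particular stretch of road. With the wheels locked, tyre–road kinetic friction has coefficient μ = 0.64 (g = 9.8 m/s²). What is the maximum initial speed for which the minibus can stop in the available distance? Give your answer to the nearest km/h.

Maximum speed ≈ 44 km/h

a = μg = 0.64 × 9.8 = 6.272 m/s².
v²/(2a) = d ⇒ v = √(2 × 6.272 × 12) = √150.53 = 12.2691 m/s.
12.2691 m/s × 3.6 = 44.169 km/h.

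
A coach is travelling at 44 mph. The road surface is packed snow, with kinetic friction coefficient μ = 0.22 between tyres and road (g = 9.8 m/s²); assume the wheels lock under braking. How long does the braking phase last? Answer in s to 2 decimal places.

44 mph × 0.44704 = 19.6698 m/s.
a = μg = 0.22 × 9.8 = 2.156 m/s².
Braking time = v/a = 19.6698 / 2.156 = 9.123 s.

Braking time ≈ 9.12 s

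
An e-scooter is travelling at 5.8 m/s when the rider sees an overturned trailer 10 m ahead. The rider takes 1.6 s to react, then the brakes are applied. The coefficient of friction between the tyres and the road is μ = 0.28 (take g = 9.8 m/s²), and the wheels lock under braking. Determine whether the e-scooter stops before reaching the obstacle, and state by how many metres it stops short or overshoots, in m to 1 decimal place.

No — it overshoots by 5.4 m

a = μg = 0.28 × 9.8 = 2.744 m/s².
Reaction distance = 5.8000 × 1.6 = 9.280 m.
Braking distance = v²/(2a) = 33.640 / 5.488 = 6.130 m.
Total stopping distance = 9.280 + 6.130 = 15.410 m, vs 10 m available — it cannot stop in time and overshoots by 15.410 − 10 = 5.410 m.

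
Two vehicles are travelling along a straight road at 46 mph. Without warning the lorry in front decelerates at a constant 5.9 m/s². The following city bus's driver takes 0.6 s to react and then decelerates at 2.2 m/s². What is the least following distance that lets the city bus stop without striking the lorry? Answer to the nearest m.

Minimum gap ≈ 73 m

46 mph × 0.44704 = 20.5638 m/s.
Leader travels v²/(2a_L) = 422.870 / 11.800 = 35.836 m before stopping.
Follower covers v·t_r = 20.5638 × 0.6 = 12.338 m while reacting, then v²/(2a_F) = 422.870 / 4.400 = 96.107 m while braking, for a total of 12.338 + 96.107 = 108.445 m.
Since a_F ≤ a_L and the follower starts braking later, the follower is never slower than the leader, so the closest approach is when both have stopped.
Minimum gap = 108.445 − 35.836 = 72.609 m.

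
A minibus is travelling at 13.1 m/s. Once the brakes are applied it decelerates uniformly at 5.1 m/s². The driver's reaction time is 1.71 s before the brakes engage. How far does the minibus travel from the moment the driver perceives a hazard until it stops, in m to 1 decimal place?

Reaction distance = v·t_r = 13.1000 × 1.71 = 22.401 m.
Braking distance = v²/(2a) = 13.1000² / (2 × 5.100) = 171.610 / 10.200 = 16.825 m.
Total = 22.401 + 16.825 = 39.226 m.

Total stopping distance ≈ 39.2 m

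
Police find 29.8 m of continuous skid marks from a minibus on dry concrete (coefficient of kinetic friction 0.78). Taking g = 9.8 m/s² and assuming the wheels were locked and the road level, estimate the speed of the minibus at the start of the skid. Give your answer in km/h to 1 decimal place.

Deceleration a = μg = 0.78 × 9.8 = 7.644 m/s².
v = √(2a·d) = √(2 × 7.644 × 29.8) = √455.582 = 21.3444 m/s.
= 21.3444 × 3.6 = 76.840 km/h.

Initial speed ≈ 76.8 km/h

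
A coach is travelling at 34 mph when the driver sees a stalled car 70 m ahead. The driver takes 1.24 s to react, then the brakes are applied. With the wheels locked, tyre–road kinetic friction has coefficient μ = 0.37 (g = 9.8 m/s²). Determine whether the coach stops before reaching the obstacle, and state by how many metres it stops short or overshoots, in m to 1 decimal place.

Yes — it stops 19.3 m short of the obstacle

34 mph × 0.44704 = 15.1994 m/s.
a = μg = 0.37 × 9.8 = 3.626 m/s².
Reaction distance = 15.1994 × 1.24 = 18.847 m.
Braking distance = v²/(2a) = 231.022 / 7.252 = 31.856 m.
Total stopping distance = 18.847 + 31.856 = 50.703 m, vs 70 m available — it stops with 70 − 50.703 = 19.297 m to spare.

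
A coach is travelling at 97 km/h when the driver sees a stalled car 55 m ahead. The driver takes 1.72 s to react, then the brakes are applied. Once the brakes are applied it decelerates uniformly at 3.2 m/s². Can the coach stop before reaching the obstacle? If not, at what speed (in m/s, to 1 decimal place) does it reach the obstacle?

97 km/h ÷ 3.6 = 26.9444 m/s.
Reaction distance = 26.9444 × 1.72 = 46.344 m.
Braking distance needed to stop: v²/(2a) = 726.001 / 6.400 = 113.438 m, so total needed = 46.344 + 113.438 = 159.782 m > 55 m — it cannot stop.
Distance remaining when braking begins: 55 − 46.344 = 8.656 m.
v² = v₀² − 2a·d = 726.001 − 2 × 3.200 × 8.656 = 670.603 m²/s².
v = √670.603 = 25.896 m/s.

No — it strikes the obstacle at 25.9 m/s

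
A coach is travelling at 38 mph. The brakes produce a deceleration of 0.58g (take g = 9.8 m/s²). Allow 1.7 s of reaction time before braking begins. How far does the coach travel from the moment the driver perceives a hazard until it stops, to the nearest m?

38 mph × 0.44704 = 16.9875 m/s.
a = 0.58 × 9.8 = 5.684 m/s².
Reaction distance = v·t_r = 16.9875 × 1.7 = 28.879 m.
Braking distance = v²/(2a) = 16.9875² / (2 × 5.684) = 288.575 / 11.368 = 25.385 m.
Total = 28.879 + 25.385 = 54.264 m.

Total stopping distance ≈ 54 m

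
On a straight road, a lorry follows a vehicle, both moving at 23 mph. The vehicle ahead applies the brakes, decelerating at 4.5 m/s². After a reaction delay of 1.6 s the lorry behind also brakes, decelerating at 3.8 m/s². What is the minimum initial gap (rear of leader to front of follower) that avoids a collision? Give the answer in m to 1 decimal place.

23 mph × 0.44704 = 10.2819 m/s.
Leader travels v²/(2a_L) = 105.717 / 9.000 = 11.746 m before stopping.
Follower covers v·t_r = 10.2819 × 1.6 = 16.451 m while reacting, then v²/(2a_F) = 105.717 / 7.600 = 13.910 m while braking, for a total of 16.451 + 13.910 = 30.361 m.
Since a_F ≤ a_L and the follower starts braking later, the follower is never slower than the leader, so the closest approach is when both have stopped.
Minimum gap = 30.361 − 11.746 = 18.615 m.

Minimum gap ≈ 18.6 m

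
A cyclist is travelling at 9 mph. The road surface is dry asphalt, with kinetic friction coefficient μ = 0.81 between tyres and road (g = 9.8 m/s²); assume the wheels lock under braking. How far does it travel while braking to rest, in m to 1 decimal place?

9 mph × 0.44704 = 4.0234 m/s.
a = μg = 0.81 × 9.8 = 7.938 m/s².
Braking distance = v²/(2a) = 4.0234² / (2 × 7.938) = 16.188 / 15.876 = 1.020 m.

Braking distance ≈ 1.0 m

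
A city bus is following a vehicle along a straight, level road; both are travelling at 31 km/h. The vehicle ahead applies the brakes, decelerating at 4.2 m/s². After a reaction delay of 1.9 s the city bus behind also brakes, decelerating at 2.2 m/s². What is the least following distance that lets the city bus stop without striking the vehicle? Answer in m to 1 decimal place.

Minimum gap ≈ 24.4 m

31 km/h ÷ 3.6 = 8.6111 m/s.
Leader travels v²/(2a_L) = 74.151 / 8.400 = 8.827 m before stopping.
Follower covers v·t_r = 8.6111 × 1.9 = 16.361 m while reacting, then v²/(2a_F) = 74.151 / 4.400 = 16.852 m while braking, for a total of 16.361 + 16.852 = 33.213 m.
Since a_F ≤ a_L and the follower starts braking later, the follower is never slower than the leader, so the closest approach is when both have stopped.
Minimum gap = 33.213 − 8.827 = 24.386 m.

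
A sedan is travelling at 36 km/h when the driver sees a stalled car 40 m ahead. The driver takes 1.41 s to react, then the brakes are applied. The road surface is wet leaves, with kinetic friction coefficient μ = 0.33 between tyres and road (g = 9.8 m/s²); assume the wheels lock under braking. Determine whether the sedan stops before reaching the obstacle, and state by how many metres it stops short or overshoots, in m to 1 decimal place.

Yes — it stops 10.4 m short of the obstacle

36 km/h ÷ 3.6 = 10.0000 m/s.
a = μg = 0.33 × 9.8 = 3.234 m/s².
Reaction distance = 10.0000 × 1.41 = 14.100 m.
Braking distance = v²/(2a) = 100.000 / 6.468 = 15.461 m.
Total stopping distance = 14.100 + 15.461 = 29.561 m, vs 40 m available — it stops with 40 − 29.561 = 10.439 m to spare.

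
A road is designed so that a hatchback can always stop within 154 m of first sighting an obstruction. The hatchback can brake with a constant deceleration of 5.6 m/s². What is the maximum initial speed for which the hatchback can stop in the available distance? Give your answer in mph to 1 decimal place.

v²/(2a) = d ⇒ v = √(2 × 5.600 × 154) = √1724.80 = 41.5307 m/s.
41.5307 m/s ÷ 0.44704 = 92.902 mph.

Maximum speed ≈ 92.9 mph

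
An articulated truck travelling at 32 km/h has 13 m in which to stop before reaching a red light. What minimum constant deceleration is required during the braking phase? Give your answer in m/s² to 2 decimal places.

32 km/h ÷ 3.6 = 8.8889 m/s.
v² = 2a·d ⇒ a = v²/(2d) = 8.8889² / (2 × 13.000) = 79.013 / 26.000 = 3.0390 m/s².

Required deceleration ≈ 3.04 m/s²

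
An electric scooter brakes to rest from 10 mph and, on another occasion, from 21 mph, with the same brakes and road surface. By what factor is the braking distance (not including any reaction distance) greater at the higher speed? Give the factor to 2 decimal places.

Factor ≈ 4.41

Braking distance d = v²/(2a), so with a fixed, d ∝ v².
Factor = (21/10)² = 2.1000² = 4.4100.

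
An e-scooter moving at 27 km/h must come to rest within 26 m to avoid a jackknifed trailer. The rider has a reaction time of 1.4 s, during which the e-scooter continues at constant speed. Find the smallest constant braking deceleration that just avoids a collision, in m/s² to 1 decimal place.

27 km/h ÷ 3.6 = 7.5000 m/s.
Distance covered during reaction = 7.5000 × 1.4 = 10.500 m.
Distance available for braking: 26 − 10.500 = 15.500 m.
v² = 2a·d ⇒ a = v²/(2d) = 7.5000² / (2 × 15.500) = 56.250 / 31.000 = 1.8145 m/s².

Required deceleration ≈ 1.8 m/s²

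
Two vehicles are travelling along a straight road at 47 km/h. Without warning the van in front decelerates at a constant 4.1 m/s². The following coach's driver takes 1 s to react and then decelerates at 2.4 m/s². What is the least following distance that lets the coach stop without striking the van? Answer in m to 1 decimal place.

Minimum gap ≈ 27.8 m

47 km/h ÷ 3.6 = 13.0556 m/s.
Leader travels v²/(2a_L) = 170.449 / 8.200 = 20.786 m before stopping.
Follower covers v·t_r = 13.0556 × 1 = 13.056 m while reacting, then v²/(2a_F) = 170.449 / 4.800 = 35.510 m while braking, for a total of 13.056 + 35.510 = 48.566 m.
Since a_F ≤ a_L and the follower starts braking later, the follower is never slower than the leader, so the closest approach is when both have stopped.
Minimum gap = 48.566 − 20.786 = 27.780 m.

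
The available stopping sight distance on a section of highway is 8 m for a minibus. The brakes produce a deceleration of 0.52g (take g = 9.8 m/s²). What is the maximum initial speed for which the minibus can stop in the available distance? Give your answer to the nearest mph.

a = 0.52 × 9.8 = 5.096 m/s².
v²/(2a) = d ⇒ v = √(2 × 5.096 × 8) = √81.54 = 9.0300 m/s.
9.0300 m/s ÷ 0.44704 = 20.200 mph.

Maximum speed ≈ 20 mph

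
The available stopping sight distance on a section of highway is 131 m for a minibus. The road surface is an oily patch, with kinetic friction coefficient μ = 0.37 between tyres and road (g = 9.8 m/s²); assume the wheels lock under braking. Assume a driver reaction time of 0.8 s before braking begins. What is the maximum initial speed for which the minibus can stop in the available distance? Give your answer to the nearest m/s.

a = μg = 0.37 × 9.8 = 3.626 m/s².
Stopping distance: v·t_r + v²/(2a) = 131 with t_r = 0.8 s and a = 3.626 m/s².
So v² + 5.802 v − 950.01 = 0.
Positive root: v = −a·t_r + √((a·t_r)² + 2a·d) = −2.901 + √(8.416 + 950.01) = 28.0575 m/s.

Maximum speed ≈ 28 m/s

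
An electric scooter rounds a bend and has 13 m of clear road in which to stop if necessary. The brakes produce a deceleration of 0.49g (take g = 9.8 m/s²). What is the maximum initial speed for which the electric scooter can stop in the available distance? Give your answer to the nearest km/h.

Maximum speed ≈ 40 km/h

a = 0.49 × 9.8 = 4.802 m/s².
v²/(2a) = d ⇒ v = √(2 × 4.802 × 13) = √124.85 = 11.1736 m/s.
11.1736 m/s × 3.6 = 40.225 km/h.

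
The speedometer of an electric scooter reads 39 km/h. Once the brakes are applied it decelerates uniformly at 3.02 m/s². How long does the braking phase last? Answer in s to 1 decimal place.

Braking time ≈ 3.6 s

39 km/h ÷ 3.6 = 10.8333 m/s.
Braking time = v/a = 10.8333 / 3.020 = 3.587 s.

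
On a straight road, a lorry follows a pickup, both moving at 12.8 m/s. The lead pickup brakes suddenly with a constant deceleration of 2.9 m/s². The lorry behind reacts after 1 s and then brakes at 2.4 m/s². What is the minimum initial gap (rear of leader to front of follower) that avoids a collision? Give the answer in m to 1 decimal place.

Leader travels v²/(2a_L) = 163.840 / 5.800 = 28.248 m before stopping.
Follower covers v·t_r = 12.8000 × 1 = 12.800 m while reacting, then v²/(2a_F) = 163.840 / 4.800 = 34.133 m while braking, for a total of 12.800 + 34.133 = 46.933 m.
Since a_F ≤ a_L and the follower starts braking later, the follower is never slower than the leader, so the closest approach is when both have stopped.
Minimum gap = 46.933 − 28.248 = 18.685 m.

Minimum gap ≈ 18.7 m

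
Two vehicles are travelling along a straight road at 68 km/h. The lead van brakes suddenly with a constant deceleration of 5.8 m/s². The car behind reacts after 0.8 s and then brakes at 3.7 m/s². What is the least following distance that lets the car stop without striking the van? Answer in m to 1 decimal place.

68 km/h ÷ 3.6 = 18.8889 m/s.
Leader travels v²/(2a_L) = 356.791 / 11.600 = 30.758 m before stopping.
Follower covers v·t_r = 18.8889 × 0.8 = 15.111 m while reacting, then v²/(2a_F) = 356.791 / 7.400 = 48.215 m while braking, for a total of 15.111 + 48.215 = 63.326 m.
Since a_F ≤ a_L and the follower starts braking later, the follower is never slower than the leader, so the closest approach is when both have stopped.
Minimum gap = 63.326 − 30.758 = 32.568 m.

Minimum gap ≈ 32.6 m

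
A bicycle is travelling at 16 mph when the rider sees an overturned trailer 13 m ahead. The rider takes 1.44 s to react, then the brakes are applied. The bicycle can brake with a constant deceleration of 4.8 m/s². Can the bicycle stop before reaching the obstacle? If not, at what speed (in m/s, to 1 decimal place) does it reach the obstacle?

16 mph × 0.44704 = 7.1526 m/s.
Reaction distance = 7.1526 × 1.44 = 10.300 m.
Braking distance needed to stop: v²/(2a) = 51.160 / 9.600 = 5.329 m, so total needed = 10.300 + 5.329 = 15.629 m > 13 m — it cannot stop.
Distance remaining when braking begins: 13 − 10.300 = 2.700 m.
v² = v₀² − 2a·d = 51.160 − 2 × 4.800 × 2.700 = 25.240 m²/s².
v = √25.240 = 5.024 m/s.

No — it strikes the obstacle at 5.0 m/s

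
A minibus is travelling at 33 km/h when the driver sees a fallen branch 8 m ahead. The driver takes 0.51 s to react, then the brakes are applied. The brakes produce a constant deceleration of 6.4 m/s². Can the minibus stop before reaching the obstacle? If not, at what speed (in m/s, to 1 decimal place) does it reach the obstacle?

33 km/h ÷ 3.6 = 9.1667 m/s.
Reaction distance = 9.1667 × 0.51 = 4.675 m.
Braking distance needed to stop: v²/(2a) = 84.028 / 12.800 = 6.565 m, so total needed = 4.675 + 6.565 = 11.240 m > 8 m — it cannot stop.
Distance remaining when braking begins: 8 − 4.675 = 3.325 m.
v² = v₀² − 2a·d = 84.028 − 2 × 6.400 × 3.325 = 41.468 m²/s².
v = √41.468 = 6.440 m/s.

No — it strikes the obstacle at 6.4 m/s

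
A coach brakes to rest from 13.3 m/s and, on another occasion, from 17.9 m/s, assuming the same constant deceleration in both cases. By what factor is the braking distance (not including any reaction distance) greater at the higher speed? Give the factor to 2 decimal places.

Braking distance d = v²/(2a), so with a fixed, d ∝ v².
Factor = (17.9/13.3)² = 1.3459² = 1.8114.

Factor ≈ 1.81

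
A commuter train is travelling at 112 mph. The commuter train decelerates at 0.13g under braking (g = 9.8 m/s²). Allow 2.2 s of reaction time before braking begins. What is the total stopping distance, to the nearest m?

112 mph × 0.44704 = 50.0685 m/s.
a = 0.13 × 9.8 = 1.274 m/s².
Reaction distance = v·t_r = 50.0685 × 2.2 = 110.151 m.
Braking distance = v²/(2a) = 50.0685² / (2 × 1.274) = 2506.855 / 2.548 = 983.852 m.
Total = 110.151 + 983.852 = 1094.003 m.

Total stopping distance ≈ 1094 m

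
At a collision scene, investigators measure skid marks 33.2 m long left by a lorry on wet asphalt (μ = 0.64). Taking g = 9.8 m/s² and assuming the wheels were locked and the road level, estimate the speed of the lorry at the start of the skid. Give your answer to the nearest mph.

Initial speed ≈ 46 mph

Deceleration a = μg = 0.64 × 9.8 = 6.272 m/s².
v = √(2a·d) = √(2 × 6.272 × 33.2) = √416.461 = 20.4074 m/s.
= 20.4074 ÷ 0.44704 = 45.650 mph.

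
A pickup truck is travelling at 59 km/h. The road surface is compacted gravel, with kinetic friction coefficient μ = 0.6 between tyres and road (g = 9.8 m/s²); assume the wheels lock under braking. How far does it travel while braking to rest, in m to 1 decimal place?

Braking distance ≈ 22.8 m

59 km/h ÷ 3.6 = 16.3889 m/s.
a = μg = 0.6 × 9.8 = 5.880 m/s².
Braking distance = v²/(2a) = 16.3889² / (2 × 5.880) = 268.596 / 11.760 = 22.840 m.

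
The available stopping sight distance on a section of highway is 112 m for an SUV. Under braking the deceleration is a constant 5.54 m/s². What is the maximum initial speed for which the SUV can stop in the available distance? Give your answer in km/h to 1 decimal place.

Maximum speed ≈ 126.8 km/h

v²/(2a) = d ⇒ v = √(2 × 5.540 × 112) = √1240.96 = 35.2273 m/s.
35.2273 m/s × 3.6 = 126.818 km/h.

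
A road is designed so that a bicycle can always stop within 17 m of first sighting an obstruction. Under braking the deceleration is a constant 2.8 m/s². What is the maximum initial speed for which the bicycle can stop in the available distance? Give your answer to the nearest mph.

Maximum speed ≈ 22 mph

v²/(2a) = d ⇒ v = √(2 × 2.800 × 17) = √95.20 = 9.7570 m/s.
9.7570 m/s ÷ 0.44704 = 21.826 mph.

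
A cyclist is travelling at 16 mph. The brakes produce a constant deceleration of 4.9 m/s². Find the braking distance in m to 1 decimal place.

16 mph × 0.44704 = 7.1526 m/s.
Braking distance = v²/(2a) = 7.1526² / (2 × 4.900) = 51.160 / 9.800 = 5.220 m.

Braking distance ≈ 5.2 m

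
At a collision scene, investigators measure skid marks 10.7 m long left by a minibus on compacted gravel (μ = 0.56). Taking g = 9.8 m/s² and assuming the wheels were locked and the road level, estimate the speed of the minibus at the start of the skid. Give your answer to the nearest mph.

Initial speed ≈ 24 mph

Deceleration a = μg = 0.56 × 9.8 = 5.488 m/s².
v = √(2a·d) = √(2 × 5.488 × 10.7) = √117.443 = 10.8371 m/s.
= 10.8371 ÷ 0.44704 = 24.242 mph.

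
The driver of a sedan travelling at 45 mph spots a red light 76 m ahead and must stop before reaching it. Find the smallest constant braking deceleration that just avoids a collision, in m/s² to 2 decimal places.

45 mph × 0.44704 = 20.1168 m/s.
v² = 2a·d ⇒ a = v²/(2d) = 20.1168² / (2 × 76.000) = 404.686 / 152.000 = 2.6624 m/s².

Required deceleration ≈ 2.66 m/s²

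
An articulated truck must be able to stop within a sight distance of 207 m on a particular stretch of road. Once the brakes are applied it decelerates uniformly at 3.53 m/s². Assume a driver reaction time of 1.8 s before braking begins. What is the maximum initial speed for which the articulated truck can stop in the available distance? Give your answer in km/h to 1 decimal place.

Maximum speed ≈ 116.6 km/h

Stopping distance: v·t_r + v²/(2a) = 207 with t_r = 1.8 s and a = 3.530 m/s².
So v² + 12.708 v − 1461.42 = 0.
Positive root: v = −a·t_r + √((a·t_r)² + 2a·d) = −6.354 + √(40.373 + 1461.42) = 32.3990 m/s.
32.3990 m/s × 3.6 = 116.636 km/h.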